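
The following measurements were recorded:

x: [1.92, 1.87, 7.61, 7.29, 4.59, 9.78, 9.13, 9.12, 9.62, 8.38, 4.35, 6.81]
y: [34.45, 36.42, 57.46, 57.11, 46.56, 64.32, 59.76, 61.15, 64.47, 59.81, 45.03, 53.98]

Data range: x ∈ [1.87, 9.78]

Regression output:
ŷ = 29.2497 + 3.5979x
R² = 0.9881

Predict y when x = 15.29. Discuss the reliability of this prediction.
ŷ = 84.2616 (extrapolation — x = 15.29 lies outside [1.87, 9.78], so reliability is low).

Prediction calculation:
ŷ = 29.2497 + 3.5979 × 15.29
ŷ = 84.2616

Reliability:
- Data range: x ∈ [1.87, 9.78]
- Prediction point: x = 15.29 is 5.51 units above the observed range → this is EXTRAPOLATION, not interpolation

Why that matters here:
- The standard error of prediction grows with (x − x̄)², and x = 15.29 is far from x̄ = 6.71
- The linear relationship may not hold outside the observed range

The R² = 0.9881 only validates the fit within [1.87, 9.78]; treat ŷ = 84.2616 with caution.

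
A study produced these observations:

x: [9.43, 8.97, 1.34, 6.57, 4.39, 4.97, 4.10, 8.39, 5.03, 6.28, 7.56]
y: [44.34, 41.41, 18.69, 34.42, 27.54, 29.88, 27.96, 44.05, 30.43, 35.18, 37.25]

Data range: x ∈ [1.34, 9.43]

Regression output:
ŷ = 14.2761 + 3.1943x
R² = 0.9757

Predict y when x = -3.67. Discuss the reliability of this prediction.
ŷ = 2.5530, but this is extrapolation (below the data range [1.34, 9.43]) and may be unreliable.

Prediction calculation:
ŷ = 14.2761 + 3.1943 × (-3.67)
ŷ = 2.5530

Reliability:
- Data range: x ∈ [1.34, 9.43]
- Prediction point: x = -3.67 is 5.01 units below the observed range → this is EXTRAPOLATION, not interpolation

Why that matters here:
- The standard error of prediction grows with (x − x̄)², and x = -3.67 is far from x̄ = 6.09
- The linear relationship may not hold outside the observed range

Report the number if required, but flag clearly that it is an extrapolation.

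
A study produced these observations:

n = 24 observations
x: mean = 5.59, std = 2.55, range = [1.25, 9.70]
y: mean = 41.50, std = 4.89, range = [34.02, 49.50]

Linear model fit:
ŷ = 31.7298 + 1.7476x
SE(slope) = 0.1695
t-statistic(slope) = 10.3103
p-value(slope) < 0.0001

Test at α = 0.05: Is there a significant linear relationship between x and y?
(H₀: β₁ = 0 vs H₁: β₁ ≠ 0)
Reject H₀: p-value < 0.0001 < α = 0.05. The linear relationship is significant at the 5% level.

Hypothesis test for the slope coefficient:

H₀: β₁ = 0 (no linear relationship)
H₁: β₁ ≠ 0 (linear relationship exists)

Test statistic: t = β̂₁ / SE(β̂₁) = 1.7476 / 0.1695 = 10.3103

With df = 22, the two-sided p-value for |t| = 10.3103 is <0.0001.

Decision rule: reject H₀ if p-value < α.
p-value < 0.0001 < α = 0.05 → reject H₀.

There is sufficient evidence at the 5% significance level to conclude that a linear relationship exists between x and y.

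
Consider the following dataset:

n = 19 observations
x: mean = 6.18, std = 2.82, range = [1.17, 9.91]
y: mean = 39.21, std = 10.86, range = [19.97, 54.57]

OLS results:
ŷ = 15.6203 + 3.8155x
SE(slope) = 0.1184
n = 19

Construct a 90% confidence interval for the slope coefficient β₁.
The 90% CI for β₁ is (3.6095, 4.0215)

Confidence interval for the slope:

The 90% CI for β₁ is: β̂₁ ± t*(α/2, n-2) × SE(β̂₁)

Step 1: Find critical t-value
- Confidence level = 0.9
- Degrees of freedom = n - 2 = 19 - 2 = 17
- t*(α/2, 17) = 1.7396

Step 2: Calculate margin of error
Margin = 1.7396 × 0.1184 = 0.2060

Step 3: Construct interval
CI = 3.8155 ± 0.2060
CI = (3.6095, 4.0215)

Interpretation: intervals built this way capture the true β₁ in 90% of repeated samples; here the plausible range for the per-unit effect of x on y is 3.6095 to 4.0215.
The interval does not include 0, suggesting a significant linear relationship.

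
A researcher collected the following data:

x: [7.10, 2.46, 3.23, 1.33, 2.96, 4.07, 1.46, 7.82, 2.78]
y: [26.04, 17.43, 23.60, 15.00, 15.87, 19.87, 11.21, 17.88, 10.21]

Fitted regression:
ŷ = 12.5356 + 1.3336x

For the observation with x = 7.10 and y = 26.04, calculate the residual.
Residual = 4.0358

The residual is the difference between the actual value and the predicted value:

Residual = y - ŷ

Step 1: Calculate predicted value
ŷ = 12.5356 + 1.3336 × 7.10
ŷ = 22.0042

Step 2: Calculate residual
Residual = 26.04 - 22.0042
Residual = 4.0358

Interpretation: the model underestimates the actual value by 4.0358 at this point (positive residual → observation lies above the fitted line).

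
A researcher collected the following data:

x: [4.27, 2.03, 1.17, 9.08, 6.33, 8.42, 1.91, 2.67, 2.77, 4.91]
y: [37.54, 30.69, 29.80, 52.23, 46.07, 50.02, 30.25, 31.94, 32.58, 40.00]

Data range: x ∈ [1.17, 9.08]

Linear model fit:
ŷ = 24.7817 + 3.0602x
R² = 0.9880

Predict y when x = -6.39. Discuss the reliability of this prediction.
ŷ = 5.2270, but this is extrapolation (below the data range [1.17, 9.08]) and may be unreliable.

Prediction calculation:
ŷ = 24.7817 + 3.0602 × (-6.39)
ŷ = 5.2270

Reliability:
- Data range: x ∈ [1.17, 9.08]
- Prediction point: x = -6.39 is 7.56 units below the observed range → this is EXTRAPOLATION, not interpolation

Why that matters here:
- The standard error of prediction grows with (x − x̄)², and x = -6.39 is far from x̄ = 4.36
- The linear relationship may not hold outside the observed range

The R² = 0.9880 only validates the fit within [1.17, 9.08]; treat ŷ = 5.2270 with caution.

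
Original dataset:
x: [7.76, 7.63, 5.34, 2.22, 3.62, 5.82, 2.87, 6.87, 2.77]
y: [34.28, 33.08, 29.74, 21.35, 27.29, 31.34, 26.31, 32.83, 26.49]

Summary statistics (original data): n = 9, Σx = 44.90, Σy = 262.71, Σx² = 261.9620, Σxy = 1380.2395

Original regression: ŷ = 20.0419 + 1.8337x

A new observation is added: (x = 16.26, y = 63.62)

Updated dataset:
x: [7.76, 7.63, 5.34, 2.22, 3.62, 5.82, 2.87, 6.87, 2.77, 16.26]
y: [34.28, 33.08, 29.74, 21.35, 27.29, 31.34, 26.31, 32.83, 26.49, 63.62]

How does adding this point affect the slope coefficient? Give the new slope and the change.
New slope β₁ = 2.7504 versus 1.8337 before: a change of +0.9167 (+50.0%).

x = 16.26 lies well outside the original x-range [2.22, 7.76] (x̄ ≈ 4.99), so this observation has high leverage and can move the slope substantially.

Step 1: Update the sums with the new point (n goes from 9 to 10)
Σx  = 44.90 + 16.26 = 61.16
Σy  = 262.71 + 63.62 = 326.33
Σx² = 261.9620 + 16.26² = 261.9620 + 264.3876 = 526.3496
Σxy = 1380.2395 + 16.26×63.62 = 1380.2395 + 1034.4612 = 2414.7007

Step 2: Recompute the slope with b₁ = (nΣxy − ΣxΣy) / (nΣx² − (Σx)²)
Numerator   = 10×2414.7007 − 61.16×326.33 = 24147.0070 − 19958.3428 = 4188.6642
Denominator = 10×526.3496 − 61.16² = 5263.4960 − 3740.5456 = 1522.9504
b₁(new) = 4188.6642 / 1522.9504 = 2.7504

(Same formula on the original sums: (9×1380.2395 − 44.90×262.71) / (9×261.9620 − 44.90²) = 626.4765 / 341.6480 = 1.8337, matching the given fit.)

Step 3: Change in slope
Δβ₁ = 2.7504 − 1.8337 = +0.9167
Relative change = +0.9167 / 1.8337 × 100% = +50.0%
→ the slope increases when the point is added.

Because the point sits above the extension of the original line at a high-leverage x, it tilts the fit up.
In practice: refit with and without it and report both if conclusions differ; examine leverage (hᵢ) and Cook's distance rather than deleting it automatically.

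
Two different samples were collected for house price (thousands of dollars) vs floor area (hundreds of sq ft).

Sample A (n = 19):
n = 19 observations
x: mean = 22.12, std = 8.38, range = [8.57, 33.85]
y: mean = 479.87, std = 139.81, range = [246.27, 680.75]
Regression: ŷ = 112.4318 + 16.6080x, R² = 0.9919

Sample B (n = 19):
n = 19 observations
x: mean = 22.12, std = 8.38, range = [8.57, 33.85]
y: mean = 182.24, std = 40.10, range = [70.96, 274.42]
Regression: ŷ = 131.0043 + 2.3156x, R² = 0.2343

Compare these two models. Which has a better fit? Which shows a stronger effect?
Model A has the better fit (R² = 0.9919 vs 0.2343). Model A shows the stronger effect (|β₁| = 16.6080 vs 2.3156).

Model Comparison:

Goodness of fit (R²):
- Model A: R² = 0.9919 → 99.19% of variance in house price explained
- Model B: R² = 0.2343 → 23.43% of variance in house price explained
- 0.9919 > 0.2343 → Model A has the better fit

Strength of effect — compare |β₁|:
- Model A: β₁ = 16.6080 → predicted house price rises 16.6080 thousand dollars per additional hundred sq ft of floor area
- Model B: β₁ = 2.3156 → predicted house price rises 2.3156 thousand dollars per additional hundred sq ft of floor area
- |16.6080| > |2.3156| → Model A shows the stronger marginal effect

Notes:
- A better fit (higher R²) doesn't necessarily mean a more important relationship.
- R² measures how tightly points cluster around the line; β₁ measures how steep the line is — they answer different questions.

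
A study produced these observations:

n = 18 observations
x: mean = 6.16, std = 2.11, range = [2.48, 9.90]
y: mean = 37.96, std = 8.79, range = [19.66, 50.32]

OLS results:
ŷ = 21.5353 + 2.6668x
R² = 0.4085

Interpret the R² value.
The model explains 40.85% of the variance in y (R² = 0.4085), leaving 59.15% unexplained; the fit is moderate.

R² (coefficient of determination) measures the proportion of variance in y explained by the regression model.

Here R² = 0.4085:
- Explained: 40.85% of the variation in y
- Unexplained (residual): 100% − 40.85% = 59.15%
- Rule of thumb (below 0.3 weak; 0.3 to below 0.7 moderate; 0.7 and above strong) → moderate

Equivalently, for simple linear regression R² = r², so |r| = √0.4085 ≈ 0.6391.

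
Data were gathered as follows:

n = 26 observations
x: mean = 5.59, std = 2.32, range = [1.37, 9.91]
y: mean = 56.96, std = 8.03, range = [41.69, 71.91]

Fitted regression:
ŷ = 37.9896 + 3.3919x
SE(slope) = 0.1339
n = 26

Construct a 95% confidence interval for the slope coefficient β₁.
The 95% CI for β₁ is (3.1155, 3.6683)

Confidence interval for the slope:

The 95% CI for β₁ is: β̂₁ ± t*(α/2, n-2) × SE(β̂₁)

Step 1: Find critical t-value
- Confidence level = 0.95
- Degrees of freedom = n - 2 = 26 - 2 = 24
- t*(α/2, 24) = 2.0639

Step 2: Calculate margin of error
Margin = 2.0639 × 0.1339 = 0.2764

Step 3: Construct interval
CI = 3.3919 ± 0.2764
CI = (3.1155, 3.6683)

Interpretation: intervals built this way capture the true β₁ in 95% of repeated samples; here the plausible range for the per-unit effect of x on y is 3.1155 to 3.6683.
Since 0 is outside the interval, a two-sided test at α = 0.05 would reject H₀: β₁ = 0.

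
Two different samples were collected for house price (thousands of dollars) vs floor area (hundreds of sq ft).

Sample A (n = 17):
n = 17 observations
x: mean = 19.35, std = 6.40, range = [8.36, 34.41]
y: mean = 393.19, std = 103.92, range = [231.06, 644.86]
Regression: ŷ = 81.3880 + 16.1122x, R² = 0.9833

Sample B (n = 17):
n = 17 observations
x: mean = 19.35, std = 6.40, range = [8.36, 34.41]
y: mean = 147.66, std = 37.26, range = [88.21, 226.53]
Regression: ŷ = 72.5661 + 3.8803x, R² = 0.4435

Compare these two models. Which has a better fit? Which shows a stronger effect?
Model A has the better fit (R² = 0.9833 vs 0.4435). Model A shows the stronger effect (|β₁| = 16.1122 vs 3.8803).

Model Comparison:

Goodness of fit (R²):
- Model A: R² = 0.9833 → 98.33% of variance in house price explained
- Model B: R² = 0.4435 → 44.35% of variance in house price explained
- 0.9833 > 0.4435 → Model A has the better fit

Which has the larger per-hundred sq ft effect? (|β₁|)
- Model A: β₁ = 16.1122 → predicted house price rises 16.1122 thousand dollars per additional hundred sq ft of floor area
- Model B: β₁ = 3.8803 → predicted house price rises 3.8803 thousand dollars per additional hundred sq ft of floor area
- |16.1122| > |3.8803| → Model A shows the stronger marginal effect

Notes:
- R² measures how tightly points cluster around the line; β₁ measures how steep the line is — they answer different questions.
- A better fit (higher R²) doesn't necessarily mean a more important relationship.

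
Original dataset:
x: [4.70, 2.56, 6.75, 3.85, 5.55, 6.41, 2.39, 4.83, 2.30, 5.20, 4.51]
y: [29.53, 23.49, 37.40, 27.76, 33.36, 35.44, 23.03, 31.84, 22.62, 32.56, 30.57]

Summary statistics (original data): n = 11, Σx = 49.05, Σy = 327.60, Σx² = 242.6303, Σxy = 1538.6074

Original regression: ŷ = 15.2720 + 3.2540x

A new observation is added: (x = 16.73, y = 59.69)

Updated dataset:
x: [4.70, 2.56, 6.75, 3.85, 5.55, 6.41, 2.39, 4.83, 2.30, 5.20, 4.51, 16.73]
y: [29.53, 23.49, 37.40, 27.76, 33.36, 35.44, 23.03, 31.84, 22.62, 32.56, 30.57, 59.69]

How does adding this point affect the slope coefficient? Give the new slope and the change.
Adding the point moves β₁ from 3.2540 to 2.5579, i.e. it decreases by 0.6961 (-21.4%).

The new point has HIGH LEVERAGE: x = 16.73 is far from the original mean x̄ = 49.05/11 ≈ 4.46 (original range [2.30, 6.75]).

Step 1: Update the sums with the new point (n goes from 11 to 12)
Σx  = 49.05 + 16.73 = 65.78
Σy  = 327.60 + 59.69 = 387.29
Σx² = 242.6303 + 16.73² = 242.6303 + 279.8929 = 522.5232
Σxy = 1538.6074 + 16.73×59.69 = 1538.6074 + 998.6137 = 2537.2211

Step 2: Recompute the slope with b₁ = (nΣxy − ΣxΣy) / (nΣx² − (Σx)²)
Numerator   = 12×2537.2211 − 65.78×387.29 = 30446.6532 − 25475.9362 = 4970.7170
Denominator = 12×522.5232 − 65.78² = 6270.2784 − 4327.0084 = 1943.2700
b₁(new) = 4970.7170 / 1943.2700 = 2.5579

(Same formula on the original sums: (11×1538.6074 − 49.05×327.60) / (11×242.6303 − 49.05²) = 855.9014 / 263.0308 = 3.2540, matching the given fit.)

Step 3: Change in slope
Δβ₁ = 2.5579 − 3.2540 = -0.6961
Relative change = -0.6961 / 3.2540 × 100% = -21.4%
→ the slope decreases when the point is added.

Because the point sits below the extension of the original line at a high-leverage x, it tilts the fit down.
In practice: check such a point for data-entry or measurement error.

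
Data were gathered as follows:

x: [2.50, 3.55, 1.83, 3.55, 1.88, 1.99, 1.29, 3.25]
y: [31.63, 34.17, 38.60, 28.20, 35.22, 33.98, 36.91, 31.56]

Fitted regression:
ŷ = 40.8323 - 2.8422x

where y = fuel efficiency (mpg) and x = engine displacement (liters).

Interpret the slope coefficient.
For each additional liter of engine displacement, predicted fuel efficiency decreases by approximately 2.8422 mpg.

The slope β₁ = -2.8422 gives the rate at which the fitted fuel efficiency changes with engine displacement.

Interpretation:
- Engine displacement up by 1 liter → predicted fuel efficiency decreases by 2.8422 mpg
- The effect is assumed constant over the observed range of x (linearity)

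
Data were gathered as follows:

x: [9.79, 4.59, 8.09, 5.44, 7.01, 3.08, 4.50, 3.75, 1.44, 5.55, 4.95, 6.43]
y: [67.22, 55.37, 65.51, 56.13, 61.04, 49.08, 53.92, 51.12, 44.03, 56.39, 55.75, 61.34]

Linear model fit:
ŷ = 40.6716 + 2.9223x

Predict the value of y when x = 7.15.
ŷ = 61.5660

x = 7.15 lies inside the observed range [1.44, 9.79], so the fitted equation applies directly:

ŷ = 40.6716 + 2.9223 × 7.15
ŷ = 40.6716 + 20.8944
ŷ = 61.5660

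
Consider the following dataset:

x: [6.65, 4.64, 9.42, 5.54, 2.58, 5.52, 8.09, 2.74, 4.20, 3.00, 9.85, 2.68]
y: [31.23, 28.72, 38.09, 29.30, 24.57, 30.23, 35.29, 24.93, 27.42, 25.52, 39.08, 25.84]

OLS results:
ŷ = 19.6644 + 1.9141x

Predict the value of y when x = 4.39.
ŷ = 28.0673

x = 4.39 lies inside the observed range [2.58, 9.85], so the fitted equation applies directly:

ŷ = 19.6644 + 1.9141 × 4.39
ŷ = 19.6644 + 8.4029
ŷ = 28.0673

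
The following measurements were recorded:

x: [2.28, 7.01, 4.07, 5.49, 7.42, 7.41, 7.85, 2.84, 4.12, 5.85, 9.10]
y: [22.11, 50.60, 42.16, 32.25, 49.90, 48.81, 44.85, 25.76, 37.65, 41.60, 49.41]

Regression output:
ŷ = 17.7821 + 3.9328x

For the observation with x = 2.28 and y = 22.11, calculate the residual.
Residual = -4.6389

The residual is the difference between the actual value and the predicted value:

Residual = y - ŷ

Step 1: Calculate predicted value
ŷ = 17.7821 + 3.9328 × 2.28
ŷ = 26.7489

Step 2: Calculate residual
Residual = 22.11 - 26.7489
Residual = -4.6389

The residual is negative, so the observed y = 22.11 sits below the regression line (the line overestimates it by 4.6389).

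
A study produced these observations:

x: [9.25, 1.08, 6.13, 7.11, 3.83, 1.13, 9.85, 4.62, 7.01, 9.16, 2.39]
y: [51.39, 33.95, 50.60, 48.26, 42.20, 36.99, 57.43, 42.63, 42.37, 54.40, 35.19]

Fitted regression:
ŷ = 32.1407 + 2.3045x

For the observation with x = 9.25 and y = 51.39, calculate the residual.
Residual = -2.0673

The residual is the difference between the actual value and the predicted value:

Residual = y - ŷ

Step 1: Calculate predicted value
ŷ = 32.1407 + 2.3045 × 9.25
ŷ = 53.4573

Step 2: Calculate residual
Residual = 51.39 - 53.4573
Residual = -2.0673

Interpretation: the model overestimates the actual value by 2.0673 at this point (negative residual → observation lies below the fitted line).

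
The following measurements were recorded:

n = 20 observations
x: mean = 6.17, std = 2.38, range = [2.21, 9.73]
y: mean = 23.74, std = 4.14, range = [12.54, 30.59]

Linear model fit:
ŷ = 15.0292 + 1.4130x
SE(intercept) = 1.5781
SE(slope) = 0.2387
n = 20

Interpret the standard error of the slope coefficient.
The slope 1.4130 is pinned down to within about ±0.2387 (one SE) by these data — relative uncertainty 16.9%, i.e. precise.

SE(β̂₁) = s / √Sxx, where s is the residual standard deviation and Sxx = Σ(x − x̄)². It is the yardstick for how far β̂₁ = 1.4130 could plausibly be from the true slope.

Relative precision:
- SE / |β̂₁| = 0.2387 / 1.4130 = 16.9%
- Rule of thumb (under 20%: precise; 20% to under 50%: moderately precise; 50% or more: imprecise) → precise

Link to the t-test: t = β̂₁ / SE(β̂₁) = 1.4130 / 0.2387 = 5.9196, the statistic for H₀: β₁ = 0.

What drives SE(β̂₁): more residual scatter → larger SE.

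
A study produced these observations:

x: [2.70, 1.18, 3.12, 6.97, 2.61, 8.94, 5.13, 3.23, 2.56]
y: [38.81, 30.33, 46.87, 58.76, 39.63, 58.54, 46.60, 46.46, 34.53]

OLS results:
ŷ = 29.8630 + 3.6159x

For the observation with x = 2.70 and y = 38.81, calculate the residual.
Residual = -0.8159

The residual is the difference between the actual value and the predicted value:

Residual = y - ŷ

Step 1: Calculate predicted value
ŷ = 29.8630 + 3.6159 × 2.70
ŷ = 39.6259

Step 2: Calculate residual
Residual = 38.81 - 39.6259
Residual = -0.8159

Interpretation: the model overestimates the actual value by 0.8159 at this point (negative residual → observation lies below the fitted line).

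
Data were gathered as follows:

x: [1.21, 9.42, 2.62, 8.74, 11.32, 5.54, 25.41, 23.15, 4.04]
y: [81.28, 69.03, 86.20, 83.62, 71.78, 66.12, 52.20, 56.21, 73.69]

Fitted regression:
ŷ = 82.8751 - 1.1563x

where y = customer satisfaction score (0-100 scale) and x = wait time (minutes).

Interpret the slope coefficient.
On average, satisfaction score is about 1.1563 points lower for every extra minute of wait time.

The slope β₁ = -1.1563 gives the rate at which the fitted satisfaction score changes with wait time.

Interpretation:
- Wait time up by 1 minute → predicted satisfaction score decreases by 1.1563 points
- The effect is assumed constant over the observed range of x (linearity)
- The sign (−) gives the direction; the magnitude 1.1563 gives the size of the effect per minute

(β₀ = 82.8751 is the fitted value at x = 0 and is not part of the slope interpretation.)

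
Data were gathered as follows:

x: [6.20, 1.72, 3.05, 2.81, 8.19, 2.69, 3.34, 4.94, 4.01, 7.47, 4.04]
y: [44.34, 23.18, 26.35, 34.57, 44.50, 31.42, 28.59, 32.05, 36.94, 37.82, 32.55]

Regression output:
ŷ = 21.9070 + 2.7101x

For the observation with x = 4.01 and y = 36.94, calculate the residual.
Residual = 4.1655

The residual is the difference between the actual value and the predicted value:

Residual = y - ŷ

Step 1: Calculate predicted value
ŷ = 21.9070 + 2.7101 × 4.01
ŷ = 32.7745

Step 2: Calculate residual
Residual = 36.94 - 32.7745
Residual = 4.1655

The residual is positive, so the observed y = 36.94 sits above the regression line (the line underestimates it by 4.1655).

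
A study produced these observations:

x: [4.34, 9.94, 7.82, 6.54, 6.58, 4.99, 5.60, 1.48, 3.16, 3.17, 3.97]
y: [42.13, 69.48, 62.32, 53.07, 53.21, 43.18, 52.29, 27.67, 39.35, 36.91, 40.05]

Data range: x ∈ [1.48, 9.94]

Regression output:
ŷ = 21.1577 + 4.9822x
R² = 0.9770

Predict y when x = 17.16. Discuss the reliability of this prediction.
ŷ = 106.6523, but this is extrapolation (above the data range [1.48, 9.94]) and may be unreliable.

Prediction calculation:
ŷ = 21.1577 + 4.9822 × 17.16
ŷ = 106.6523

Reliability:
- Data range: x ∈ [1.48, 9.94]
- Prediction point: x = 17.16 is 7.22 units above the observed range → this is EXTRAPOLATION, not interpolation

Why that matters here:
- Real relationships often flatten, saturate, or turn nonlinear at extremes
- The linear relationship may not hold outside the observed range
- R² describes fit only over the sampled x values; it says nothing about behaviour beyond them

A defensible statement: 'if the linear trend continued to x = 17.16, y would be about 106.6523' — the premise is untested.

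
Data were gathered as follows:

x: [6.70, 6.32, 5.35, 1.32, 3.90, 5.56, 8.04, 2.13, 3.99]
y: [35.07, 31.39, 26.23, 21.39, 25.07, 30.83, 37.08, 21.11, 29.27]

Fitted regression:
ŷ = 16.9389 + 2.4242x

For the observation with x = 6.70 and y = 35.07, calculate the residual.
Residual = 1.8890

The residual is the difference between the actual value and the predicted value:

Residual = y - ŷ

Step 1: Calculate predicted value
ŷ = 16.9389 + 2.4242 × 6.70
ŷ = 33.1810

Step 2: Calculate residual
Residual = 35.07 - 33.1810
Residual = 1.8890

Interpretation: the model underestimates the actual value by 1.8890 at this point (positive residual → observation lies above the fitted line).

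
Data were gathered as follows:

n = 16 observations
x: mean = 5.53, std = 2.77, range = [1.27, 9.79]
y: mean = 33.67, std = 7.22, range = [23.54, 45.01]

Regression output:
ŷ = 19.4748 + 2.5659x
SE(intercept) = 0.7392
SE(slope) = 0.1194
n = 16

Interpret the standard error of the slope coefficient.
SE(slope) = 0.1194 measures the uncertainty in the estimated slope. The coefficient is estimated precisely (SE/|β̂₁| = 4.7%).

SE(β̂₁) = 0.1194 says: if we drew many samples of n = 16 from the same population and refit each time, the fitted slopes would scatter with a standard deviation of roughly 0.1194 around the true β₁.

Relative precision:
- SE / |β̂₁| = 0.1194 / 2.5659 = 4.7%
- Rule of thumb (under 20%: precise; 20% to under 50%: moderately precise; 50% or more: imprecise) → precise

Rough 95% range (±2 SE): 2.5659 ± 0.2388 → (2.3271, 2.8047).

What drives SE(β̂₁): wider spread of x values → smaller SE; larger n (here n = 16) → smaller SE; more residual scatter → larger SE.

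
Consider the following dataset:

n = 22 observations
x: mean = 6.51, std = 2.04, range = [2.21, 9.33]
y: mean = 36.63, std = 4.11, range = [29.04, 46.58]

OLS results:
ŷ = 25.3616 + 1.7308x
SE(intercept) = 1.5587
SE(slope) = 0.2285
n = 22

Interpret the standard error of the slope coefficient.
The slope 1.7308 is pinned down to within about ±0.2285 (one SE) by these data — relative uncertainty 13.2%, i.e. precise.

SE(β̂₁) = 0.2285 says: if we drew many samples of n = 22 from the same population and refit each time, the fitted slopes would scatter with a standard deviation of roughly 0.2285 around the true β₁.

Relative precision:
- SE / |β̂₁| = 0.2285 / 1.7308 = 13.2%
- Rule of thumb (under 20%: precise; 20% to under 50%: moderately precise; 50% or more: imprecise) → precise

Rough 95% range (±2 SE): 1.7308 ± 0.4570 → (1.2738, 2.1878).

What drives SE(β̂₁): more residual scatter → larger SE; larger n (here n = 22) → smaller SE.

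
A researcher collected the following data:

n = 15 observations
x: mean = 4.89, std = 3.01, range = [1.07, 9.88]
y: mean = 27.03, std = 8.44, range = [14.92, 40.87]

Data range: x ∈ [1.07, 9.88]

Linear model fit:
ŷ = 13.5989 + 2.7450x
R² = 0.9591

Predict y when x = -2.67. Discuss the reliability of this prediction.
The equation gives ŷ = 6.2698; however x = -2.67 is 3.74 units below the observed range, so this extrapolated value should not be trusted.

Prediction calculation:
ŷ = 13.5989 + 2.7450 × (-2.67)
ŷ = 6.2698

Reliability:
- Data range: x ∈ [1.07, 9.88]
- Prediction point: x = -2.67 is 3.74 units below the observed range → this is EXTRAPOLATION, not interpolation

Why that matters here:
- The linear relationship may not hold outside the observed range
- Real relationships often flatten, saturate, or turn nonlinear at extremes
- The standard error of prediction grows with (x − x̄)², and x = -2.67 is far from x̄ = 4.89

The R² = 0.9591 only validates the fit within [1.07, 9.88]; treat ŷ = 6.2698 with caution.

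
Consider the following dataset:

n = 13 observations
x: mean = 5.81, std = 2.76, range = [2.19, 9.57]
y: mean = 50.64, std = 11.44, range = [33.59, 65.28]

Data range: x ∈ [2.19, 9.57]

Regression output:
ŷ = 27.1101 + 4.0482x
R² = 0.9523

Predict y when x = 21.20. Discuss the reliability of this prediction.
ŷ = 112.9319, but this is extrapolation (above the data range [2.19, 9.57]) and may be unreliable.

Prediction calculation:
ŷ = 27.1101 + 4.0482 × 21.20
ŷ = 112.9319

Reliability:
- Data range: x ∈ [2.19, 9.57]
- Prediction point: x = 21.20 is 11.63 units above the observed range → this is EXTRAPOLATION, not interpolation

Why that matters here:
- The standard error of prediction grows with (x − x̄)², and x = 21.20 is far from x̄ = 5.81
- Real relationships often flatten, saturate, or turn nonlinear at extremes

Report the number if required, but flag clearly that it is an extrapolation.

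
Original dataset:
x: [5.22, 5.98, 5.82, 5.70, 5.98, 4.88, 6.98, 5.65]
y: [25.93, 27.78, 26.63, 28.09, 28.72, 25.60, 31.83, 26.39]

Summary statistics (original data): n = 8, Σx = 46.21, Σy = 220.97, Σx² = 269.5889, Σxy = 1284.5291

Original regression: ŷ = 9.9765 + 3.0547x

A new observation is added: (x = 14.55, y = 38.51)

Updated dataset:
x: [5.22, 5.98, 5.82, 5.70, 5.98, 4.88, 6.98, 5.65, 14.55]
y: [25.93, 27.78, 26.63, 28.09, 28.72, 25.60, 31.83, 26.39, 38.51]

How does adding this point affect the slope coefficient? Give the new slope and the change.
The slope changes from 3.0547 to 1.3091 (change of -1.7456, or -57.1%).

The new point has HIGH LEVERAGE: x = 14.55 is far from the original mean x̄ = 46.21/8 ≈ 5.78 (original range [4.88, 6.98]).

Step 1: Update the sums with the new point (n goes from 8 to 9)
Σx  = 46.21 + 14.55 = 60.76
Σy  = 220.97 + 38.51 = 259.48
Σx² = 269.5889 + 14.55² = 269.5889 + 211.7025 = 481.2914
Σxy = 1284.5291 + 14.55×38.51 = 1284.5291 + 560.3205 = 1844.8496

Step 2: Recompute the slope with b₁ = (nΣxy − ΣxΣy) / (nΣx² − (Σx)²)
Numerator   = 9×1844.8496 − 60.76×259.48 = 16603.6464 − 15766.0048 = 837.6416
Denominator = 9×481.2914 − 60.76² = 4331.6226 − 3691.7776 = 639.8450
b₁(new) = 837.6416 / 639.8450 = 1.3091

(Same formula on the original sums: (8×1284.5291 − 46.21×220.97) / (8×269.5889 − 46.21²) = 65.2091 / 21.3471 = 3.0547, matching the given fit.)

Step 3: Change in slope
Δβ₁ = 1.3091 − 3.0547 = -1.7456
Relative change = -1.7456 / 3.0547 × 100% = -57.1%
→ the slope decreases when the point is added.

A high-leverage point only changes the slope if it is off the original line; here y = 38.51 is below the original trend, so the slope decreases.
In practice: investigate whether it comes from the same population as the rest of the sample; check such a point for data-entry or measurement error.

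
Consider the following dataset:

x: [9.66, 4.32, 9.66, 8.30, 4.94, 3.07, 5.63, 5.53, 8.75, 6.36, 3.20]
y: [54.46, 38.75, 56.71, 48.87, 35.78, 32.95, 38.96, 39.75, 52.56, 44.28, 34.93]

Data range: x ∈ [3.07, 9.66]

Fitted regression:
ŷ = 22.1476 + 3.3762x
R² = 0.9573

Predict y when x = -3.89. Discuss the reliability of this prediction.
ŷ = 9.0142, but this is extrapolation (below the data range [3.07, 9.66]) and may be unreliable.

Prediction calculation:
ŷ = 22.1476 + 3.3762 × (-3.89)
ŷ = 9.0142

Reliability:
- Data range: x ∈ [3.07, 9.66]
- Prediction point: x = -3.89 is 6.96 units below the observed range → this is EXTRAPOLATION, not interpolation

Why that matters here:
- The linear relationship may not hold outside the observed range
- R² describes fit only over the sampled x values; it says nothing about behaviour beyond them

A defensible statement: 'if the linear trend continued to x = -3.89, y would be about 9.0142' — the premise is untested.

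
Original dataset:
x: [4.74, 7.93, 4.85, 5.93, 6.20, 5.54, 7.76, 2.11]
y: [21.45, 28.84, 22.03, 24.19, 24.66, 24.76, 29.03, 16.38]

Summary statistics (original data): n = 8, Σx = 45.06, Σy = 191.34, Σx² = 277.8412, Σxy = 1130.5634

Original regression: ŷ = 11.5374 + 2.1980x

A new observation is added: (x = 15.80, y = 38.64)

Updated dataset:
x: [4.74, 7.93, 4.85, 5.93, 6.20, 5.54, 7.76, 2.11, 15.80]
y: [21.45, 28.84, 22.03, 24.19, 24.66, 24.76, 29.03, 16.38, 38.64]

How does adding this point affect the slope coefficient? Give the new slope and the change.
New slope β₁ = 1.6035 versus 2.1980 before: a change of -0.5945 (-27.0%).

The new point has HIGH LEVERAGE: x = 15.80 is far from the original mean x̄ = 45.06/8 ≈ 5.63 (original range [2.11, 7.93]).

Step 1: Update the sums with the new point (n goes from 8 to 9)
Σx  = 45.06 + 15.80 = 60.86
Σy  = 191.34 + 38.64 = 229.98
Σx² = 277.8412 + 15.80² = 277.8412 + 249.6400 = 527.4812
Σxy = 1130.5634 + 15.80×38.64 = 1130.5634 + 610.5120 = 1741.0754

Step 2: Recompute the slope with b₁ = (nΣxy − ΣxΣy) / (nΣx² − (Σx)²)
Numerator   = 9×1741.0754 − 60.86×229.98 = 15669.6786 − 13996.5828 = 1673.0958
Denominator = 9×527.4812 − 60.86² = 4747.3308 − 3703.9396 = 1043.3912
b₁(new) = 1673.0958 / 1043.3912 = 1.6035

(Same formula on the original sums: (8×1130.5634 − 45.06×191.34) / (8×277.8412 − 45.06²) = 422.7268 / 192.3260 = 2.1980, matching the given fit.)

Step 3: Change in slope
Δβ₁ = 1.6035 − 2.1980 = -0.5945
Relative change = -0.5945 / 2.1980 × 100% = -27.0%
→ the slope decreases when the point is added.

Because the point sits below the extension of the original line at a high-leverage x, it tilts the fit down.
In practice: investigate whether it comes from the same population as the rest of the sample; check such a point for data-entry or measurement error.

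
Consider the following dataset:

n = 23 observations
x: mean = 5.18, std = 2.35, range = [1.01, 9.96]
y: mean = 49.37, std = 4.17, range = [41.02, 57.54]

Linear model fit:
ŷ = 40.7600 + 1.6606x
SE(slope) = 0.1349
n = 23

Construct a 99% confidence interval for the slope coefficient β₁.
The 99% CI for β₁ is (1.2786, 2.0426)

Confidence interval for the slope:

The 99% CI for β₁ is: β̂₁ ± t*(α/2, n-2) × SE(β̂₁)

Step 1: Find critical t-value
- Confidence level = 0.99
- Degrees of freedom = n - 2 = 23 - 2 = 21
- t*(α/2, 21) = 2.8314

Step 2: Calculate margin of error
Margin = 2.8314 × 0.1349 = 0.3820

Step 3: Construct interval
CI = 1.6606 ± 0.3820
CI = (1.2786, 2.0426)

Interpretation: each one-unit increase in x is associated with a change in mean y of between 1.2786 and 2.0426, with 99% confidence.
The interval does not include 0, suggesting a significant linear relationship.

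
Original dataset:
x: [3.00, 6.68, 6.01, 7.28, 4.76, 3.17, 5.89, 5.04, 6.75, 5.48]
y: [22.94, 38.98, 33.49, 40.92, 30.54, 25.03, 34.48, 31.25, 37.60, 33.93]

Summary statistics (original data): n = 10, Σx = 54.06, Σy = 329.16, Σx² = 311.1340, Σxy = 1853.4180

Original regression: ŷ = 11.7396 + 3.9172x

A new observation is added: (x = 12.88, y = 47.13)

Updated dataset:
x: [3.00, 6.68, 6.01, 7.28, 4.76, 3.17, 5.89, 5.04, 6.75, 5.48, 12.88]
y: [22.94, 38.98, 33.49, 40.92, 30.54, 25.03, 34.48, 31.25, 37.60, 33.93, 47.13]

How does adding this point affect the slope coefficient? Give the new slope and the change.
New slope β₁ = 2.4481 versus 3.9172 before: a change of -1.4691 (-37.5%).

The new point has HIGH LEVERAGE: x = 12.88 is far from the original mean x̄ = 54.06/10 ≈ 5.41 (original range [3.00, 7.28]).

Step 1: Update the sums with the new point (n goes from 10 to 11)
Σx  = 54.06 + 12.88 = 66.94
Σy  = 329.16 + 47.13 = 376.29
Σx² = 311.1340 + 12.88² = 311.1340 + 165.8944 = 477.0284
Σxy = 1853.4180 + 12.88×47.13 = 1853.4180 + 607.0344 = 2460.4524

Step 2: Recompute the slope with b₁ = (nΣxy − ΣxΣy) / (nΣx² − (Σx)²)
Numerator   = 11×2460.4524 − 66.94×376.29 = 27064.9764 − 25188.8526 = 1876.1238
Denominator = 11×477.0284 − 66.94² = 5247.3124 − 4480.9636 = 766.3488
b₁(new) = 1876.1238 / 766.3488 = 2.4481

(Same formula on the original sums: (10×1853.4180 − 54.06×329.16) / (10×311.1340 − 54.06²) = 739.7904 / 188.8564 = 3.9172, matching the given fit.)

Step 3: Change in slope
Δβ₁ = 2.4481 − 3.9172 = -1.4691
Relative change = -1.4691 / 3.9172 × 100% = -37.5%
→ the slope decreases when the point is added.

Because the point sits below the extension of the original line at a high-leverage x, it tilts the fit down.
In practice: refit with and without it and report both if conclusions differ.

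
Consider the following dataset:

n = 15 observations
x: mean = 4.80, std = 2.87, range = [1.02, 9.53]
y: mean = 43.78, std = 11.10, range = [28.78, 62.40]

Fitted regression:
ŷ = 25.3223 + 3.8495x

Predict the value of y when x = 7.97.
ŷ = 56.0028

Plug x = 7.97 into the fitted line:

ŷ = 25.3223 + 3.8495 × 7.97
ŷ = 25.3223 + 30.6805
ŷ = 56.0028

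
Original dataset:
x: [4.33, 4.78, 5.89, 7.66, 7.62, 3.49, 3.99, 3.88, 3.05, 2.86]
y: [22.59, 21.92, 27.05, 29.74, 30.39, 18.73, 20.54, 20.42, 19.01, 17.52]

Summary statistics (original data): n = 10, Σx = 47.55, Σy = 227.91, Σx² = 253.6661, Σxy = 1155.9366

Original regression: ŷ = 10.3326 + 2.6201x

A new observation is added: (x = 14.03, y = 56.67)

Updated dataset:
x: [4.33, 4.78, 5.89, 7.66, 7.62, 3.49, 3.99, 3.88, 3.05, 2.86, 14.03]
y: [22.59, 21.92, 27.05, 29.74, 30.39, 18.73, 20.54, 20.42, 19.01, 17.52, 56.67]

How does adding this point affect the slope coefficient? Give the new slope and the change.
Adding the point moves β₁ from 2.6201 to 3.3836, i.e. it increases by 0.7635 (+29.1%).

The new point has HIGH LEVERAGE: x = 14.03 is far from the original mean x̄ = 47.55/10 ≈ 4.76 (original range [2.86, 7.66]).

Step 1: Update the sums with the new point (n goes from 10 to 11)
Σx  = 47.55 + 14.03 = 61.58
Σy  = 227.91 + 56.67 = 284.58
Σx² = 253.6661 + 14.03² = 253.6661 + 196.8409 = 450.5070
Σxy = 1155.9366 + 14.03×56.67 = 1155.9366 + 795.0801 = 1951.0167

Step 2: Recompute the slope with b₁ = (nΣxy − ΣxΣy) / (nΣx² − (Σx)²)
Numerator   = 11×1951.0167 − 61.58×284.58 = 21461.1837 − 17524.4364 = 3936.7473
Denominator = 11×450.5070 − 61.58² = 4955.5770 − 3792.0964 = 1163.4806
b₁(new) = 3936.7473 / 1163.4806 = 3.3836

(Same formula on the original sums: (10×1155.9366 − 47.55×227.91) / (10×253.6661 − 47.55²) = 722.2455 / 275.6585 = 2.6201, matching the given fit.)

Step 3: Change in slope
Δβ₁ = 3.3836 − 2.6201 = +0.7635
Relative change = +0.7635 / 2.6201 × 100% = +29.1%
→ the slope increases when the point is added.

Because the point sits above the extension of the original line at a high-leverage x, it tilts the fit up.
In practice: investigate whether it comes from the same population as the rest of the sample.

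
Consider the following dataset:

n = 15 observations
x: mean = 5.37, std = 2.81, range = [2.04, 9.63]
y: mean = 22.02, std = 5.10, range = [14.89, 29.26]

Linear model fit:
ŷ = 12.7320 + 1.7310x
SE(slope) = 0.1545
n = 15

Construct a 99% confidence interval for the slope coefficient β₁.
The 99% CI for β₁ is (1.2656, 2.1964)

Confidence interval for the slope:

The 99% CI for β₁ is: β̂₁ ± t*(α/2, n-2) × SE(β̂₁)

Step 1: Find critical t-value
- Confidence level = 0.99
- Degrees of freedom = n - 2 = 15 - 2 = 13
- t*(α/2, 13) = 3.0123

Step 2: Calculate margin of error
Margin = 3.0123 × 0.1545 = 0.4654

Step 3: Construct interval
CI = 1.7310 ± 0.4654
CI = (1.2656, 2.1964)

Interpretation: each one-unit increase in x is associated with a change in mean y of between 1.2656 and 2.1964, with 99% confidence.
Both endpoints are positive, so the data support a genuinely positive slope at this confidence level.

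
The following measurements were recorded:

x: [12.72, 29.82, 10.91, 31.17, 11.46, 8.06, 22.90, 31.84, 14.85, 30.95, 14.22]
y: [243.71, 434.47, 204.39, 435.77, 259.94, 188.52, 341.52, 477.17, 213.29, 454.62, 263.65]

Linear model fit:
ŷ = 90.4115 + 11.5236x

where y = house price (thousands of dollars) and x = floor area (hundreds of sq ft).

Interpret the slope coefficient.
For each additional hundred sq ft of floor area, predicted house price increases by approximately 11.5236 thousand dollars.

β₁ = 11.5236 is the change in predicted house price (thousand dollars) per additional hundred sq ft of floor area.

Interpretation:
- Floor area up by 1 hundred sq ft → predicted house price increases by 11.5236 thousand dollars
- This is a linear approximation: the same per-unit change is assumed across the whole observed x range
- The sign (+) gives the direction; the magnitude 11.5236 gives the size of the effect per hundred sq ft

The intercept β₀ = 90.4115 is the predicted house price when floor area = 0; since the smallest observed x is 8.06, this is an extrapolation and mainly anchors the line.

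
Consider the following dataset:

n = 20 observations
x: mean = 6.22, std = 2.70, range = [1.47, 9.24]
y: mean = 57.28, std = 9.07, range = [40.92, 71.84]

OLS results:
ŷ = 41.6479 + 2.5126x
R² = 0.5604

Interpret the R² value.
R² = 0.5604 means 56.04% of the variation in y is explained by the linear relationship with x. This indicates a moderate fit.

R² (coefficient of determination) measures the proportion of variance in y explained by the regression model.

Here R² = 0.5604:
- Explained: 56.04% of the variation in y
- Unexplained (residual): 100% − 56.04% = 43.96%
- Rule of thumb (below 0.3 weak; 0.3 to below 0.7 moderate; 0.7 and above strong) → moderate

Calculation: R² = 1 − (SS_res / SS_tot), where SS_res is the sum of squared residuals and SS_tot the total sum of squares.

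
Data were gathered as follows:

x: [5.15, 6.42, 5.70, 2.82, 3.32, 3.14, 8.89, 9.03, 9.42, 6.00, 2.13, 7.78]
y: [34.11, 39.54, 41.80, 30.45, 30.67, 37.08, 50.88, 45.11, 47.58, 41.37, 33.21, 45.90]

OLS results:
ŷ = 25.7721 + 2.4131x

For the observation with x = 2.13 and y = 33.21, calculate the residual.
Residual = 2.2980

The residual is the difference between the actual value and the predicted value:

Residual = y - ŷ

Step 1: Calculate predicted value
ŷ = 25.7721 + 2.4131 × 2.13
ŷ = 30.9120

Step 2: Calculate residual
Residual = 33.21 - 30.9120
Residual = 2.2980

Sign check: y > ŷ, so the point is above the line and the fit underestimates here.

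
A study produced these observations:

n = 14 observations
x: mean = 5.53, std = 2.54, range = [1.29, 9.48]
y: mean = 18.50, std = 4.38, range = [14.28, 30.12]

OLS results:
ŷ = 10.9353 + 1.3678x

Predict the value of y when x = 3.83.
ŷ = 16.1740

x = 3.83 lies inside the observed range [1.29, 9.48], so the fitted equation applies directly:

ŷ = 10.9353 + 1.3678 × 3.83
ŷ = 10.9353 + 5.2387
ŷ = 16.1740

This is the fitted mean response at that x — an individual observation would come with a wider prediction interval.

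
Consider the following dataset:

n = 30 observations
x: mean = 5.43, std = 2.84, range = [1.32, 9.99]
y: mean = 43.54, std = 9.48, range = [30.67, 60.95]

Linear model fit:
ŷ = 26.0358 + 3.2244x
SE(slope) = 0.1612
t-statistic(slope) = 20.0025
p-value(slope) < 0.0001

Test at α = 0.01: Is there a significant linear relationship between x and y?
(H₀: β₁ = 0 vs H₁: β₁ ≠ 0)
p-value < 0.0001 < α = 0.01, so we reject H₀. The relationship is significant.

Hypothesis test for the slope coefficient:

H₀: β₁ = 0 (no linear relationship)
H₁: β₁ ≠ 0 (linear relationship exists)

Test statistic: t = β̂₁ / SE(β̂₁) = 3.2244 / 0.1612 = 20.0025

With df = 28, the two-sided p-value for |t| = 20.0025 is <0.0001.

Decision rule: reject H₀ if p-value < α.
p-value < 0.0001 < α = 0.01 → reject H₀.

Conclusion: the linear association between x and y is significant at the 1% level.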